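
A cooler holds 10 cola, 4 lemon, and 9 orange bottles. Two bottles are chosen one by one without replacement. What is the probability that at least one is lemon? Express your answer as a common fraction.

82/253

P(no lemon) = 19/23 × 18/22 = 342/506 = 171/253.
P(at least one) = 1 − 171/253 = 82/253.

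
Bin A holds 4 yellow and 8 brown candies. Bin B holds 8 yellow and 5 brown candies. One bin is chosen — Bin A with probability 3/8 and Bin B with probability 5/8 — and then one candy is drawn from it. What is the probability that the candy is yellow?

From Bin A: P(yellow) = 4/12.
From Bin B: P(yellow) = 8/13.
Total probability = (3/8)(4/12) + (5/8)(8/13) = 53/104.

53/104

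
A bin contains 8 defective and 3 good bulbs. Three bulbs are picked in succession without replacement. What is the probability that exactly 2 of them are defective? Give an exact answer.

One ordering (defective drawn first) has probability 8/11 × 7/10 × 3/9 = 168/990 = 28/165.
There are C(3,2) = 3 such orderings, each equally likely, so P = 3 × 28/165 = 28/55.

28/55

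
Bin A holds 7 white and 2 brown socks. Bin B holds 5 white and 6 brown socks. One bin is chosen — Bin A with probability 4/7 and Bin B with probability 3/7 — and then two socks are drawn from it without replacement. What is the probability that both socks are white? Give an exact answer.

From Bin A: P(both white) = (7/9)(6/8) = 7/12.
From Bin B: P(both white) = (5/11)(4/10) = 2/11.
Total probability = (4/7)(7/12) + (3/7)(2/11) = 95/231.

95/231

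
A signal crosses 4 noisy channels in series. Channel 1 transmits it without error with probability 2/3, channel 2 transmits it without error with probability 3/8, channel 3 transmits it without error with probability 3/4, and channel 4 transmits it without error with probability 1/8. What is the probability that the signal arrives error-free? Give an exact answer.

The events are sequential, so multiply the conditional probabilities:
P = 2/3 × 3/8 × 3/4 × 1/8 = 18/768 = 3/128.

3/128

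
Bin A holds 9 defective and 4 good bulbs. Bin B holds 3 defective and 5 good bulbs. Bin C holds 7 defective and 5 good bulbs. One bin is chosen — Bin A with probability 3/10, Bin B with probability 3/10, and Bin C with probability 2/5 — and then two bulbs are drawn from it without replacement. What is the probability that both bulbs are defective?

From Bin A: P(both defective) = (9/13)(8/12) = 6/13.
From Bin B: P(both defective) = (3/8)(2/7) = 3/28.
From Bin C: P(both defective) = (7/12)(6/11) = 7/22.
Total probability = (3/10)(6/13) + (3/10)(3/28) + (2/5)(7/22) = 11927/40040.

11927/40040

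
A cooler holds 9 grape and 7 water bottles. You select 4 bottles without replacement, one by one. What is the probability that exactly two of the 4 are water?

27/65

One ordering (water drawn first) has probability 7/16 × 6/15 × 9/14 × 8/13 = 3024/43680 = 9/130.
There are C(4,2) = 6 such orderings, each equally likely, so P = 6 × 9/130 = 27/65.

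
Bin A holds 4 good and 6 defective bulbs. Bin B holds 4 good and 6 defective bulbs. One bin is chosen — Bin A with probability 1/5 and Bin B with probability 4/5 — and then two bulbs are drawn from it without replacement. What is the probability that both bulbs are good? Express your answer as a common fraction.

From Bin A: P(both good) = (4/10)(3/9) = 2/15.
From Bin B: P(both good) = (4/10)(3/9) = 2/15.
Total probability = (1/5)(2/15) + (4/5)(2/15) = 2/15.

2/15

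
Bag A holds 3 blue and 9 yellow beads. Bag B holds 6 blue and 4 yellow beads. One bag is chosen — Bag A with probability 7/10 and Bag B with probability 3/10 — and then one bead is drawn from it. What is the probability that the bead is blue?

71/200

From Bag A: P(blue) = 3/12.
From Bag B: P(blue) = 6/10.
Total probability = (7/10)(3/12) + (3/10)(6/10) = 71/200.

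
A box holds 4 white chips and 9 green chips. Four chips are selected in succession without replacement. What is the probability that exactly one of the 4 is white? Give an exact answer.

336/715

One ordering (white drawn first) has probability 4/13 × 9/12 × 8/11 × 7/10 = 2016/17160 = 84/715.
There are C(4,1) = 4 such orderings, each equally likely, so P = 4 × 84/715 = 336/715.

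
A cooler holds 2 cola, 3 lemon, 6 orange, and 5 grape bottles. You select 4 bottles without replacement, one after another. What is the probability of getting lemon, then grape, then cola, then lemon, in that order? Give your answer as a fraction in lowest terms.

Chain rule:
P = 3/16 × 5/15 × 2/14 × 2/13 = 60/43680 = 1/728.

1/728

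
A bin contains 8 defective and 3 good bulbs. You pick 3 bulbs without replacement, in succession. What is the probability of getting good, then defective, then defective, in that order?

28/165

Chain rule:
P = 3/11 × 8/10 × 7/9 = 168/990 = 28/165.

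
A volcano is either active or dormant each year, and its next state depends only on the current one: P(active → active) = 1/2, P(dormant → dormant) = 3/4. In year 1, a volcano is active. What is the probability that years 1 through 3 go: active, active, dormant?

1/4

Year 1 is given. For each transition, use the conditional probability from the current state:
P(active | active) = 1/2; P(dormant | active) = 1/2.
P = 1/2 × 1/2 = 1/4.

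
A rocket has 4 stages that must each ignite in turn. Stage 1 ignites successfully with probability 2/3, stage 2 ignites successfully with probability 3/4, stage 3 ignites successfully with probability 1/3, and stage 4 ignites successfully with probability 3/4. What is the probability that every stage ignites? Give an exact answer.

Each stage is reached only if all earlier stages succeed, so
P = 2/3 × 3/4 × 1/3 × 3/4 = 18/144 = 1/8.

1/8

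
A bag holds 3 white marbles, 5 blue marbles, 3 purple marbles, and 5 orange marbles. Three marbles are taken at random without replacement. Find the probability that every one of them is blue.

1/56

P = 5/16 × 4/15 × 3/14 = 60/3360 = 1/56.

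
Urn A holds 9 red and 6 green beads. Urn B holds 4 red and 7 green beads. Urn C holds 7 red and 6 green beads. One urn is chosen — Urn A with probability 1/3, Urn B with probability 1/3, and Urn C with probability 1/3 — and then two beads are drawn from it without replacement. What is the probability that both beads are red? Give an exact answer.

7219/30030

From Urn A: P(both red) = (9/15)(8/14) = 12/35.
From Urn B: P(both red) = (4/11)(3/10) = 6/55.
From Urn C: P(both red) = (7/13)(6/12) = 7/26.
Total probability = (1/3)(12/35) + (1/3)(6/55) + (1/3)(7/26) = 7219/30030.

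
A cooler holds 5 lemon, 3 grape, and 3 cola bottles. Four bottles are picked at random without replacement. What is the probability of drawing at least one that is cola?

P(no cola) = 8/11 × 7/10 × 6/9 × 5/8 = 1680/7920 = 7/33.
P(at least one) = 1 − 7/33 = 26/33.

26/33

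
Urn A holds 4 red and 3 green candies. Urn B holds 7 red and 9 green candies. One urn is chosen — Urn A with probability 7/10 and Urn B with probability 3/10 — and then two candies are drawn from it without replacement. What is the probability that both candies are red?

From Urn A: P(both red) = (4/7)(3/6) = 2/7.
From Urn B: P(both red) = (7/16)(6/15) = 7/40.
Total probability = (7/10)(2/7) + (3/10)(7/40) = 101/400.

101/400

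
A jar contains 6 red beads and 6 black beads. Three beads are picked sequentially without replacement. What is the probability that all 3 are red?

P(all red) = 6/12 × 5/11 × 4/10 = 120/1320 = 1/11.

1/11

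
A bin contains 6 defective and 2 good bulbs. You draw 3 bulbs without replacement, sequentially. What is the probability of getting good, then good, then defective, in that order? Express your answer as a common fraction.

1/28

Multiply the probability of each draw given the previous ones:
P = 2/8 × 1/7 × 6/6 = 12/336 = 1/28.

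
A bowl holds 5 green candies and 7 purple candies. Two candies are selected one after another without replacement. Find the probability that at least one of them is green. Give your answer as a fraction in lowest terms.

P(no green) = 7/12 × 6/11 = 42/132 = 7/22.
P(at least one) = 1 − 7/22 = 15/22.

15/22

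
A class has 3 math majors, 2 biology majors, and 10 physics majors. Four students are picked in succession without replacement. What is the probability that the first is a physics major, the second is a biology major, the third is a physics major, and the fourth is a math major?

3/182

Multiply the probability of each draw given the previous ones:
P = 10/15 × 2/14 × 9/13 × 3/12 = 540/32760 = 3/182.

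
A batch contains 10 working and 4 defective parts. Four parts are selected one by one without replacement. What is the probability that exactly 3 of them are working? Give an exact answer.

480/1001

One ordering (working drawn first) has probability 10/14 × 9/13 × 8/12 × 4/11 = 2880/24024 = 120/1001.
There are C(4,3) = 4 such orderings, each equally likely, so P = 4 × 120/1001 = 480/1001.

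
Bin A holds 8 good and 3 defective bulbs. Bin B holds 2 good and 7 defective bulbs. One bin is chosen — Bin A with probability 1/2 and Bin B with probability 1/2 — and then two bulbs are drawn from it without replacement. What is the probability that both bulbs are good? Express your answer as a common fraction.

1063/3960

From Bin A: P(both good) = (8/11)(7/10) = 28/55.
From Bin B: P(both good) = (2/9)(1/8) = 1/36.
Total probability = (1/2)(28/55) + (1/2)(1/36) = 1063/3960.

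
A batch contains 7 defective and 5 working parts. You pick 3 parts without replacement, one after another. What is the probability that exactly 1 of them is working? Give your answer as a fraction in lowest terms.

One ordering (working drawn first) has probability 5/12 × 7/11 × 6/10 = 210/1320 = 7/44.
There are C(3,1) = 3 such orderings, each equally likely, so P = 3 × 7/44 = 21/44.

21/44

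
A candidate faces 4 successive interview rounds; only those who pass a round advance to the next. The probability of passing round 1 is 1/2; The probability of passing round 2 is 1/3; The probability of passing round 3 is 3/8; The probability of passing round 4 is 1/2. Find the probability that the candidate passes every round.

1/32

Multiplying along the chain,
P = 1/2 × 1/3 × 3/8 × 1/2 = 3/96 = 1/32.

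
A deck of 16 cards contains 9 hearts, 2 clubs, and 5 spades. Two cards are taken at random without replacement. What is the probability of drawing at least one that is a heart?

33/40

P(no hearts) = 7/16 × 6/15 = 42/240 = 7/40.
P(at least one) = 1 − 7/40 = 33/40.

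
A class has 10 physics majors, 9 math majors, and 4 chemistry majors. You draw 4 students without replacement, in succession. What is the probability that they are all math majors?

P(every draw is a math major) = 9/23 × 8/22 × 7/21 × 6/20 = 3024/212520 = 18/1265.

18/1265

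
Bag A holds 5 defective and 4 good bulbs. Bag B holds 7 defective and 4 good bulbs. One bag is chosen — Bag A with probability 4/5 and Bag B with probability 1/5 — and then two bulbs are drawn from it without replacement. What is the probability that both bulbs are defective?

739/2475

From Bag A: P(both defective) = (5/9)(4/8) = 5/18.
From Bag B: P(both defective) = (7/11)(6/10) = 21/55.
Total probability = (4/5)(5/18) + (1/5)(21/55) = 739/2475.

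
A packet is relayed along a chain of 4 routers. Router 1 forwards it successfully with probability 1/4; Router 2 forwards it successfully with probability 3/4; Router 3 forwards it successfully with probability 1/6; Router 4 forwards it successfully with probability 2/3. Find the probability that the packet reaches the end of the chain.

1/48

Each stage is reached only if all earlier stages succeed, so
P = 1/4 × 3/4 × 1/6 × 2/3 = 6/288 = 1/48.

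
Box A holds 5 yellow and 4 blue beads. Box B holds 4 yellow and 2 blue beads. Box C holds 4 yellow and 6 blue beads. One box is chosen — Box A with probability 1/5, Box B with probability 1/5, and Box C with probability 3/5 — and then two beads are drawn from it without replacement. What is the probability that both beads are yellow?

From Box A: P(both yellow) = (5/9)(4/8) = 5/18.
From Box B: P(both yellow) = (4/6)(3/5) = 2/5.
From Box C: P(both yellow) = (4/10)(3/9) = 2/15.
Total probability = (1/5)(5/18) + (1/5)(2/5) + (3/5)(2/15) = 97/450.

97/450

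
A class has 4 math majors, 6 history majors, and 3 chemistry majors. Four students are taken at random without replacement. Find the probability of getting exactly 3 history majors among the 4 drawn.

One ordering (history majors drawn first) has probability 6/13 × 5/12 × 4/11 × 7/10 = 840/17160 = 7/143.
There are C(4,3) = 4 such orderings, each equally likely, so P = 4 × 7/143 = 28/143.

28/143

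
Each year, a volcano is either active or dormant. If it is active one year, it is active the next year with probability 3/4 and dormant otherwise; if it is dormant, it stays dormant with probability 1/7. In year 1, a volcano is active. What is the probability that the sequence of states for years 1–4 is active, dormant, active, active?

9/56

Year 1 is given. For each transition, use the conditional probability from the current state:
P(dormant | active) = 1/4; P(active | dormant) = 6/7; P(active | active) = 3/4.
P = 1/4 × 6/7 × 3/4 = 18/112 = 9/56.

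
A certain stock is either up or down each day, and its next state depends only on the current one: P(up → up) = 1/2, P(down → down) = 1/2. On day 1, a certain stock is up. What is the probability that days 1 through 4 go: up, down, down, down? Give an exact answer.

1/8

Day 1 is given. For each transition, use the conditional probability from the current state:
P(down | up) = 1/2; P(down | down) = 1/2; P(down | down) = 1/2.
P = 1/2 × 1/2 × 1/2 = 1/8.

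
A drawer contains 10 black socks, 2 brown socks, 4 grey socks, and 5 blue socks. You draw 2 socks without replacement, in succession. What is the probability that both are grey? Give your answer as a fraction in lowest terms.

1/35

P(every draw is grey) = 4/21 × 3/20 = 12/420 = 1/35.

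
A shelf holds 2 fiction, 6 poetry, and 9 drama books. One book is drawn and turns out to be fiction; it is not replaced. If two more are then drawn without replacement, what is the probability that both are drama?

3/10

After the first draw, 9 of the remaining 16 books are drama.
P = 9/16 × 8/15 = 72/240 = 3/10.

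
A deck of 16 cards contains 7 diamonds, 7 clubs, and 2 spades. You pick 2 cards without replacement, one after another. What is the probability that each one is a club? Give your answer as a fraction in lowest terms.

P(every draw is a club) = 7/16 × 6/15 = 42/240 = 7/40.

7/40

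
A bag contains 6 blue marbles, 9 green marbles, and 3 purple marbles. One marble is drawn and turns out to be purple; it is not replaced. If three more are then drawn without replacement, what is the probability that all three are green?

After the first draw, 9 of the remaining 17 marbles are green.
P = 9/17 × 8/16 × 7/15 = 504/4080 = 21/170.

21/170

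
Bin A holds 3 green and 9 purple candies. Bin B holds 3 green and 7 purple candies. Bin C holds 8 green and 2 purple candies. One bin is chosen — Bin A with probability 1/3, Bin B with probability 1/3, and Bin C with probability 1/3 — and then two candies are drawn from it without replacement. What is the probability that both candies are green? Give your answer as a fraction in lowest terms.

From Bin A: P(both green) = (3/12)(2/11) = 1/22.
From Bin B: P(both green) = (3/10)(2/9) = 1/15.
From Bin C: P(both green) = (8/10)(7/9) = 28/45.
Total probability = (1/3)(1/22) + (1/3)(1/15) + (1/3)(28/45) = 727/2970.

727/2970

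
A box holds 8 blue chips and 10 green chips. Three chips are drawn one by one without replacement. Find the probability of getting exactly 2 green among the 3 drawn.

15/34

One ordering (green drawn first) has probability 10/18 × 9/17 × 8/16 = 720/4896 = 5/34.
There are C(3,2) = 3 such orderings, each equally likely, so P = 3 × 5/34 = 15/34.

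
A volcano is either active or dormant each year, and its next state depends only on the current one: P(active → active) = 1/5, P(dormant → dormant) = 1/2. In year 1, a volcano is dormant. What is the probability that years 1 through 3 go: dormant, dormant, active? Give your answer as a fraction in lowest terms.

1/4

Year 1 is given. For each transition, use the conditional probability from the current state:
P(dormant | dormant) = 1/2; P(active | dormant) = 1/2.
P = 1/2 × 1/2 = 1/4.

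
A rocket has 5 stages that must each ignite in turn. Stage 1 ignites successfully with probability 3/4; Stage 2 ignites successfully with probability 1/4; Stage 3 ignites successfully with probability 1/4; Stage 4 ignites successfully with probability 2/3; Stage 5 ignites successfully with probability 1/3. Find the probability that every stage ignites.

Multiplying along the chain,
P = 3/4 × 1/4 × 1/4 × 2/3 × 1/3 = 6/576 = 1/96.

1/96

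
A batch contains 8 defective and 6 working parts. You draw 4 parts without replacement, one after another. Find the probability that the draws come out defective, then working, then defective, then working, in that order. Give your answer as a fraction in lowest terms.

10/143

Each draw changes the counts, so multiply the conditional probabilities along the sequence:
P = 8/14 × 6/13 × 7/12 × 5/11 = 1680/24024 = 10/143.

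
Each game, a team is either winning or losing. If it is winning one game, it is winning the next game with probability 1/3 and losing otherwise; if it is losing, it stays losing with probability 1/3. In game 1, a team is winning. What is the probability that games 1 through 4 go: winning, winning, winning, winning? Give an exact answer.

1/27

Game 1 is given. For each transition, use the conditional probability from the current state:
P(winning | winning) = 1/3; P(winning | winning) = 1/3; P(winning | winning) = 1/3.
P = 1/3 × 1/3 × 1/3 = 1/27.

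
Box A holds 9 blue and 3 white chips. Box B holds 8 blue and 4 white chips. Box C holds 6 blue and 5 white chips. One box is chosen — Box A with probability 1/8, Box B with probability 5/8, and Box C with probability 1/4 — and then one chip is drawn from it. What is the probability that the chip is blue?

683/1056

From Box A: P(blue) = 9/12.
From Box B: P(blue) = 8/12.
From Box C: P(blue) = 6/11.
Total probability = (1/8)(9/12) + (5/8)(8/12) + (1/4)(6/11) = 683/1056.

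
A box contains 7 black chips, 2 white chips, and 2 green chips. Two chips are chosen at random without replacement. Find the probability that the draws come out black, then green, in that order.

7/55

Each draw changes the counts, so multiply the conditional probabilities along the sequence:
P = 7/11 × 2/10 = 14/110 = 7/55.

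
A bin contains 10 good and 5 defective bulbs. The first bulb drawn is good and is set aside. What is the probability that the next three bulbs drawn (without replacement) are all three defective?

5/182

With the first bulb removed, 5 defective remain out of 14.
P = 5/14 × 4/13 × 3/12 = 60/2184 = 5/182.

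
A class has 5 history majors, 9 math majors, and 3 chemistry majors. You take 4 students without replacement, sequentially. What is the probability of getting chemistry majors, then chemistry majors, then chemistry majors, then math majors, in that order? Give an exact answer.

Multiply the probability of each draw given the previous ones:
P = 3/17 × 2/16 × 1/15 × 9/14 = 54/57120 = 9/9520.

9/9520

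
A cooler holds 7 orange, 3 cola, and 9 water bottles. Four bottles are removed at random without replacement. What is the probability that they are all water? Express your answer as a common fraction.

P(every draw is water) = 9/19 × 8/18 × 7/17 × 6/16 = 3024/93024 = 21/646.

21/646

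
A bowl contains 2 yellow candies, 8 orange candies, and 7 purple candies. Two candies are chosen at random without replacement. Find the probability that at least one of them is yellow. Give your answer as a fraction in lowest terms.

31/136

P(no yellow) = 15/17 × 14/16 = 210/272 = 105/136.
P(at least one) = 1 − 105/136 = 31/136.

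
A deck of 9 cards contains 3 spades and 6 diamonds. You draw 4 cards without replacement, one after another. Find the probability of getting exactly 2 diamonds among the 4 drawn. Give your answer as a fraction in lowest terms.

5/14

One ordering (diamonds drawn first) has probability 6/9 × 5/8 × 3/7 × 2/6 = 180/3024 = 5/84.
There are C(4,2) = 6 such orderings, each equally likely, so P = 6 × 5/84 = 5/14.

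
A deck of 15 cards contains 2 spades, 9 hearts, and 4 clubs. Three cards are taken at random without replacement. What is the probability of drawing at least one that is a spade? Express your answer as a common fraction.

13/35

P(no spades) = 13/15 × 12/14 × 11/13 = 1716/2730 = 22/35.
P(at least one) = 1 − 22/35 = 13/35.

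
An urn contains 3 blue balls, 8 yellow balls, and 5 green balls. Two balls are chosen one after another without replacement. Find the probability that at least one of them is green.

13/24

P(no green) = 11/16 × 10/15 = 110/240 = 11/24.
P(at least one) = 1 − 11/24 = 13/24.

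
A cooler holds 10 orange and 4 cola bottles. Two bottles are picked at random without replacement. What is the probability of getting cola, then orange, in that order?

Chain rule:
P = 4/14 × 10/13 = 40/182 = 20/91.

20/91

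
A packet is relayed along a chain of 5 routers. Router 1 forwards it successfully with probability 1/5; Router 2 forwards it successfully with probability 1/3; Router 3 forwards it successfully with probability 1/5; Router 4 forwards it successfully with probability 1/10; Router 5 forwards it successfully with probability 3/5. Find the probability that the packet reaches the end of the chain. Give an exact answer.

1/1250

Multiplying along the chain,
P = 1/5 × 1/3 × 1/5 × 1/10 × 3/5 = 3/3750 = 1/1250.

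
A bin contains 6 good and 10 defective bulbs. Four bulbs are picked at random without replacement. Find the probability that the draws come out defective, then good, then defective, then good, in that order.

Each draw changes the counts, so multiply the conditional probabilities along the sequence:
P = 10/16 × 6/15 × 9/14 × 5/13 = 2700/43680 = 45/728.

45/728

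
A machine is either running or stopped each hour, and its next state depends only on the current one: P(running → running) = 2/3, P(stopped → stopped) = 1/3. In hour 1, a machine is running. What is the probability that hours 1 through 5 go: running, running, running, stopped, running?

Hour 1 is given. For each transition, use the conditional probability from the current state:
P(running | running) = 2/3; P(running | running) = 2/3; P(stopped | running) = 1/3; P(running | stopped) = 2/3.
P = 2/3 × 2/3 × 1/3 × 2/3 = 8/81.

8/81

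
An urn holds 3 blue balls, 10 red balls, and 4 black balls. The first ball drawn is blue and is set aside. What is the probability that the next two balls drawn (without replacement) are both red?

3/8

After the first draw, 10 of the remaining 16 balls are red.
P = 10/16 × 9/15 = 90/240 = 3/8.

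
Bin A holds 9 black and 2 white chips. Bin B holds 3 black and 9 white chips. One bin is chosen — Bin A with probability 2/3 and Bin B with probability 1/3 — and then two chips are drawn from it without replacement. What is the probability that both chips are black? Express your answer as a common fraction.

From Bin A: P(both black) = (9/11)(8/10) = 36/55.
From Bin B: P(both black) = (3/12)(2/11) = 1/22.
Total probability = (2/3)(36/55) + (1/3)(1/22) = 149/330.

149/330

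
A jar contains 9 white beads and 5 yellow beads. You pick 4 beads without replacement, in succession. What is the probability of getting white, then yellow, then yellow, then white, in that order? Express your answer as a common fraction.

60/1001

Each draw changes the counts, so multiply the conditional probabilities along the sequence:
P = 9/14 × 5/13 × 4/12 × 8/11 = 1440/24024 = 60/1001.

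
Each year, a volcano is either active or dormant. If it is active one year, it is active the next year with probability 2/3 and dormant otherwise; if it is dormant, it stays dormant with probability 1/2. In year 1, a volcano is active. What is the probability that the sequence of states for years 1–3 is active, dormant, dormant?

Year 1 is given. For each transition, use the conditional probability from the current state:
P(dormant | active) = 1/3; P(dormant | dormant) = 1/2.
P = 1/3 × 1/2 = 1/6.

1/6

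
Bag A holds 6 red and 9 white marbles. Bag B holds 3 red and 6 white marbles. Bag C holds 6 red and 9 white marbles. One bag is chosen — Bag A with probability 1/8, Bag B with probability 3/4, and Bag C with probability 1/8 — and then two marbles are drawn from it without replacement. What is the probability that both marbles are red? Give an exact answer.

From Bag A: P(both red) = (6/15)(5/14) = 1/7.
From Bag B: P(both red) = (3/9)(2/8) = 1/12.
From Bag C: P(both red) = (6/15)(5/14) = 1/7.
Total probability = (1/8)(1/7) + (3/4)(1/12) + (1/8)(1/7) = 11/112.

11/112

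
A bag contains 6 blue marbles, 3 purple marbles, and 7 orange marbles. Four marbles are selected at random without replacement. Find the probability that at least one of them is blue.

23/26

P(no blue) = 10/16 × 9/15 × 8/14 × 7/13 = 5040/43680 = 3/26.
P(at least one) = 1 − 3/26 = 23/26.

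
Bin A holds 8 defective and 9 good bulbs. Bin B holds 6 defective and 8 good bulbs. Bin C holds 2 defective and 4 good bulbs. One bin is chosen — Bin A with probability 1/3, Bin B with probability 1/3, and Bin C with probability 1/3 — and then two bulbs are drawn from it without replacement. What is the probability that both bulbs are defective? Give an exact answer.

20299/139230

From Bin A: P(both defective) = (8/17)(7/16) = 7/34.
From Bin B: P(both defective) = (6/14)(5/13) = 15/91.
From Bin C: P(both defective) = (2/6)(1/5) = 1/15.
Total probability = (1/3)(7/34) + (1/3)(15/91) + (1/3)(1/15) = 20299/139230.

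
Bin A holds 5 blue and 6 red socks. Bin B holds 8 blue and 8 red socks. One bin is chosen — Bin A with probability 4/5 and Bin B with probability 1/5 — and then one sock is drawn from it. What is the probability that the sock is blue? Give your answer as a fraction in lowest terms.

From Bin A: P(blue) = 5/11.
From Bin B: P(blue) = 8/16.
Total probability = (4/5)(5/11) + (1/5)(8/16) = 51/110.

51/110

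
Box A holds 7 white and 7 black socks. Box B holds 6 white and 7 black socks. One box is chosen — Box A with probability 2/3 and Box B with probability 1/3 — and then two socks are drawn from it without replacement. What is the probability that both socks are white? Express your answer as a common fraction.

From Box A: P(both white) = (7/14)(6/13) = 3/13.
From Box B: P(both white) = (6/13)(5/12) = 5/26.
Total probability = (2/3)(3/13) + (1/3)(5/26) = 17/78.

17/78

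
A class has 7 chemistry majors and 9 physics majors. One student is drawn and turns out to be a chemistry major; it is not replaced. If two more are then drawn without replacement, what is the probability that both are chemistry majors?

With the first student removed, 6 chemistry majors remain out of 15.
P = 6/15 × 5/14 = 30/210 = 1/7.

1/7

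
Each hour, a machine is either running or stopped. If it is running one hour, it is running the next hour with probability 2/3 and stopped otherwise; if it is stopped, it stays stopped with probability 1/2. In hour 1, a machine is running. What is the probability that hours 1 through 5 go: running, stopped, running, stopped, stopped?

Hour 1 is given. For each transition, use the conditional probability from the current state:
P(stopped | running) = 1/3; P(running | stopped) = 1/2; P(stopped | running) = 1/3; P(stopped | stopped) = 1/2.
P = 1/3 × 1/2 × 1/3 × 1/2 = 1/36.

1/36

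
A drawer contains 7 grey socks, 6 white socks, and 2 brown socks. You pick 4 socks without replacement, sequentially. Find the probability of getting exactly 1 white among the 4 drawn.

One ordering (white drawn first) has probability 6/15 × 9/14 × 8/13 × 7/12 = 3024/32760 = 6/65.
There are C(4,1) = 4 such orderings, each equally likely, so P = 4 × 6/65 = 24/65.

24/65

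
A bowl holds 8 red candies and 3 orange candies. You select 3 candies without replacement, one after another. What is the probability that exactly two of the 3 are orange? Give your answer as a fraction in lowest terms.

One ordering (orange drawn first) has probability 3/11 × 2/10 × 8/9 = 48/990 = 8/165.
There are C(3,2) = 3 such orderings, each equally likely, so P = 3 × 8/165 = 8/55.

8/55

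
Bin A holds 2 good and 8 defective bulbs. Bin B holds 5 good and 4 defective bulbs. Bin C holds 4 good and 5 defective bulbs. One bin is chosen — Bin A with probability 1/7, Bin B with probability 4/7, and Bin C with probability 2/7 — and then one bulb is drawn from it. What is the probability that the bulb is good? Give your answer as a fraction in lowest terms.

149/315

From Bin A: P(good) = 2/10.
From Bin B: P(good) = 5/9.
From Bin C: P(good) = 4/9.
Total probability = (1/7)(2/10) + (4/7)(5/9) + (2/7)(4/9) = 149/315.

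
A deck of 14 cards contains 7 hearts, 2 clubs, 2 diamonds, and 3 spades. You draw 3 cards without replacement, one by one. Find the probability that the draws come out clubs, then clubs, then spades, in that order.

1/364

Multiply the probability of each draw given the previous ones:
P = 2/14 × 1/13 × 3/12 = 6/2184 = 1/364.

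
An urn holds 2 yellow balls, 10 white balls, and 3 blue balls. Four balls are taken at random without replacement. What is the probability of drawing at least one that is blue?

58/91

P(no blue) = 12/15 × 11/14 × 10/13 × 9/12 = 11880/32760 = 33/91.
P(at least one) = 1 − 33/91 = 58/91.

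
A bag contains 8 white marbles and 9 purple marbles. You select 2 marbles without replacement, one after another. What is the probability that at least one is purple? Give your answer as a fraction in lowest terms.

27/34

P(no purple) = 8/17 × 7/16 = 56/272 = 7/34.
P(at least one) = 1 − 7/34 = 27/34.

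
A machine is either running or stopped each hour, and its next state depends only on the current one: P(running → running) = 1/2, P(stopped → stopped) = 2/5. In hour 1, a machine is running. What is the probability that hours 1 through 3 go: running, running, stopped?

1/4

Hour 1 is given. For each transition, use the conditional probability from the current state:
P(running | running) = 1/2; P(stopped | running) = 1/2.
P = 1/2 × 1/2 = 1/4.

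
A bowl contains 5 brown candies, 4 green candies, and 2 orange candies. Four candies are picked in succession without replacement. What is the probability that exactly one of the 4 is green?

One ordering (green drawn first) has probability 4/11 × 7/10 × 6/9 × 5/8 = 840/7920 = 7/66.
There are C(4,1) = 4 such orderings, each equally likely, so P = 4 × 7/66 = 14/33.

14/33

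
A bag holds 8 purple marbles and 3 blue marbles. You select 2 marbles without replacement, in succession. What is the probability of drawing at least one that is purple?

P(no purple) = 3/11 × 2/10 = 6/110 = 3/55.
P(at least one) = 1 − 3/55 = 52/55.

52/55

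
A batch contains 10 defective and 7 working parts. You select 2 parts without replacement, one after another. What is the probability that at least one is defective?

115/136

P(no defective) = 7/17 × 6/16 = 42/272 = 21/136.
P(at least one) = 1 − 21/136 = 115/136.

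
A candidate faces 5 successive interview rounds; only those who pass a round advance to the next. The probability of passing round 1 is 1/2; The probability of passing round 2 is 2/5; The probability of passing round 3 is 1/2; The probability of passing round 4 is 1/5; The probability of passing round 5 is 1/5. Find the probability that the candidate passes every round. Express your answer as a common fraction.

1/250

Each stage is reached only if all earlier stages succeed, so
P = 1/2 × 2/5 × 1/2 × 1/5 × 1/5 = 2/500 = 1/250.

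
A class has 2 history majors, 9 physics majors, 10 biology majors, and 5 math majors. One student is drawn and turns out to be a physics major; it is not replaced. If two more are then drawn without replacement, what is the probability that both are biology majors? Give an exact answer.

3/20

After the first draw, 10 of the remaining 25 students are biology majors.
P = 10/25 × 9/24 = 90/600 = 3/20.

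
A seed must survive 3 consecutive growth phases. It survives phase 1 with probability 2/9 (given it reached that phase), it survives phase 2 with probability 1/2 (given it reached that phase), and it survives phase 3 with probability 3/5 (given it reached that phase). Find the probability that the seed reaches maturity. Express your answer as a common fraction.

1/15

Multiplying along the chain,
P = 2/9 × 1/2 × 3/5 = 6/90 = 1/15.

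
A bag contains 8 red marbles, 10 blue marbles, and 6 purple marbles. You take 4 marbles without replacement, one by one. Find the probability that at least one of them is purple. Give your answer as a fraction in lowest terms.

P(no purple) = 18/24 × 17/23 × 16/22 × 15/21 = 73440/255024 = 510/1771.
P(at least one) = 1 − 510/1771 = 1261/1771.

1261/1771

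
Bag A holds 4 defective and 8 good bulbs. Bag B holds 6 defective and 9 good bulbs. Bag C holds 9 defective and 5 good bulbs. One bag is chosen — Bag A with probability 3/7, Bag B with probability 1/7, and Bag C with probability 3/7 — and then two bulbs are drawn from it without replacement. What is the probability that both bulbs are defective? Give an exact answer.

1604/7007

From Bag A: P(both defective) = (4/12)(3/11) = 1/11.
From Bag B: P(both defective) = (6/15)(5/14) = 1/7.
From Bag C: P(both defective) = (9/14)(8/13) = 36/91.
Total probability = (3/7)(1/11) + (1/7)(1/7) + (3/7)(36/91) = 1604/7007.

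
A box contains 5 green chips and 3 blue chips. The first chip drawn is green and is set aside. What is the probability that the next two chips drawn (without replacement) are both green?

After the first draw, 4 of the remaining 7 chips are green.
P = 4/7 × 3/6 = 12/42 = 2/7.

2/7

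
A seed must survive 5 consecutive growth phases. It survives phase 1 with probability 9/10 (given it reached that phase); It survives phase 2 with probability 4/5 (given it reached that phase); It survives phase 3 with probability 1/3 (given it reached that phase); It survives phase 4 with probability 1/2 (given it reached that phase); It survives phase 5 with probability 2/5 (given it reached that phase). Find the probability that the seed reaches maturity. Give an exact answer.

The events are sequential, so multiply the conditional probabilities:
P = 9/10 × 4/5 × 1/3 × 1/2 × 2/5 = 72/1500 = 6/125.

6/125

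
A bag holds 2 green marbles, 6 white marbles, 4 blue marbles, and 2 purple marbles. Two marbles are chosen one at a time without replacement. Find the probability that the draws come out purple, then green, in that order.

2/91

Multiply the probability of each draw given the previous ones:
P = 2/14 × 2/13 = 4/182 = 2/91.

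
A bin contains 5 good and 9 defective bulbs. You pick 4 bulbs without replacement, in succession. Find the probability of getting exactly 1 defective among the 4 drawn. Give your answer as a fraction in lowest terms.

One ordering (defective drawn first) has probability 9/14 × 5/13 × 4/12 × 3/11 = 540/24024 = 45/2002.
There are C(4,1) = 4 such orderings, each equally likely, so P = 4 × 45/2002 = 90/1001.

90/1001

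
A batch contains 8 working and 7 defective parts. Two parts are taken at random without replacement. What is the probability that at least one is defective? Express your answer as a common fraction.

P(no defective) = 8/15 × 7/14 = 56/210 = 4/15.
P(at least one) = 1 − 4/15 = 11/15.

11/15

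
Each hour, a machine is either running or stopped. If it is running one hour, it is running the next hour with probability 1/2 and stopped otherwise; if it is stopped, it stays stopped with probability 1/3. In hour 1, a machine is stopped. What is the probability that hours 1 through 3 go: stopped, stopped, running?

2/9

Hour 1 is given. For each transition, use the conditional probability from the current state:
P(stopped | stopped) = 1/3; P(running | stopped) = 2/3.
P = 1/3 × 2/3 = 2/9.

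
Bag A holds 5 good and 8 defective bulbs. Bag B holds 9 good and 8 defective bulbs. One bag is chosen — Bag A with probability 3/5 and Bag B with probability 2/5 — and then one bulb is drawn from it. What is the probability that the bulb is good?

From Bag A: P(good) = 5/13.
From Bag B: P(good) = 9/17.
Total probability = (3/5)(5/13) + (2/5)(9/17) = 489/1105.

489/1105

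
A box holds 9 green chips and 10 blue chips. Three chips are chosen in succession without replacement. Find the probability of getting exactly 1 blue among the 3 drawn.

120/323

One ordering (blue drawn first) has probability 10/19 × 9/18 × 8/17 = 720/5814 = 40/323.
There are C(3,1) = 3 such orderings, each equally likely, so P = 3 × 40/323 = 120/323.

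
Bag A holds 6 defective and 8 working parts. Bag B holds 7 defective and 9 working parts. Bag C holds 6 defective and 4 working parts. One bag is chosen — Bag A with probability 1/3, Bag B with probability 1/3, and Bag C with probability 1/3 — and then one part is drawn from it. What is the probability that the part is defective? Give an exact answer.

From Bag A: P(defective) = 6/14.
From Bag B: P(defective) = 7/16.
From Bag C: P(defective) = 6/10.
Total probability = (1/3)(6/14) + (1/3)(7/16) + (1/3)(6/10) = 821/1680.

821/1680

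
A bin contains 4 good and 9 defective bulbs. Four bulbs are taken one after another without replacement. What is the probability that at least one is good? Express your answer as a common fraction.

P(no good) = 9/13 × 8/12 × 7/11 × 6/10 = 3024/17160 = 126/715.
P(at least one) = 1 − 126/715 = 589/715.

589/715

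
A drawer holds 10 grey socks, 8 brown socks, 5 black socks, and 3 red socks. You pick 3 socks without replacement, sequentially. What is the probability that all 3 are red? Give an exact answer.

1/2600

P(every draw is red) = 3/26 × 2/25 × 1/24 = 6/15600 = 1/2600.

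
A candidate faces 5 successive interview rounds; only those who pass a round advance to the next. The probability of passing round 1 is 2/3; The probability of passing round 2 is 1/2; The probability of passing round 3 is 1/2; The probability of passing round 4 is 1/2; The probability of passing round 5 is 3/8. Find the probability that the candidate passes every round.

Multiplying along the chain,
P = 2/3 × 1/2 × 1/2 × 1/2 × 3/8 = 6/192 = 1/32.

1/32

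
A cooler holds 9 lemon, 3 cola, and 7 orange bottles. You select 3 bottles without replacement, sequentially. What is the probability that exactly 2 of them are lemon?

120/323

One ordering (lemon drawn first) has probability 9/19 × 8/18 × 10/17 = 720/5814 = 40/323.
There are C(3,2) = 3 such orderings, each equally likely, so P = 3 × 40/323 = 120/323.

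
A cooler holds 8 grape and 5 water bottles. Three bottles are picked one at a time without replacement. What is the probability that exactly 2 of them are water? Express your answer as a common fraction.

40/143

One ordering (water drawn first) has probability 5/13 × 4/12 × 8/11 = 160/1716 = 40/429.
There are C(3,2) = 3 such orderings, each equally likely, so P = 3 × 40/429 = 40/143.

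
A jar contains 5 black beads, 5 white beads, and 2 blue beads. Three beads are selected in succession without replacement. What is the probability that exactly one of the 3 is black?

One ordering (black drawn first) has probability 5/12 × 7/11 × 6/10 = 210/1320 = 7/44.
There are C(3,1) = 3 such orderings, each equally likely, so P = 3 × 7/44 = 21/44.

21/44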